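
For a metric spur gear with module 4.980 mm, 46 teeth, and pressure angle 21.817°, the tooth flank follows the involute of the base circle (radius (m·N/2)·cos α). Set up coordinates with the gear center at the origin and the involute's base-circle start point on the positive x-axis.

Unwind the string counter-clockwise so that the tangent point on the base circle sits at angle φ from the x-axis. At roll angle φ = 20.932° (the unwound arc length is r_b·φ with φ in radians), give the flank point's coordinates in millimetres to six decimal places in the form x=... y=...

pitch radius r_p = m·N/2 = 4.980·46/2 = 114.540000
base radius r_b = r_p·cos α = 114.540000·cos 21.817° = 106.336141
roll angle φ = 20.932° = 0.36533232 rad
x = r_b·(cos φ + φ·sin φ) = 106.336141·(0.93400509 + 0.36533232·0.35725970) = 113.197332
y = r_b·(sin φ − φ·cos φ) = 106.336141·(0.35725970 − 0.36533232·0.93400509) = 1.705361

x=113.197332 y=1.705361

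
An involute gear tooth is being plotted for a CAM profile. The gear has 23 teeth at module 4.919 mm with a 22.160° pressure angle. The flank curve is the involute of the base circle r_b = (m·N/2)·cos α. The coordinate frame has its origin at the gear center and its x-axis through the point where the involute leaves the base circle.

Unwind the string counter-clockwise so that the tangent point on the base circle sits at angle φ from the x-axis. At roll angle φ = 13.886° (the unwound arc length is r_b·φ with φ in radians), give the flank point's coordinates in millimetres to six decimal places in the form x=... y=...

x=53.906106 y=0.247137

pitch radius r_p = m·N/2 = 4.919·23/2 = 56.568500
base radius r_b = r_p·cos α = 56.568500·cos 22.160° = 52.390019
roll angle φ = 13.886° = 0.24235642 rad
x = r_b·(cos φ + φ·sin φ) = 52.390019·(0.97077515 + 0.24235642·0.23999084) = 53.906106
y = r_b·(sin φ − φ·cos φ) = 52.390019·(0.23999084 − 0.24235642·0.97077515) = 0.247137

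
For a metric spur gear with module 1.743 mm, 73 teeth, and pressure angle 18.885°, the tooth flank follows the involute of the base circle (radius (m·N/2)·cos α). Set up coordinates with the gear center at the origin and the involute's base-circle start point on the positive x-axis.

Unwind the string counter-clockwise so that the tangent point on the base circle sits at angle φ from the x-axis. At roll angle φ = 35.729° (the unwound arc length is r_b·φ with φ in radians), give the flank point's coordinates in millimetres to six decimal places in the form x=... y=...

pitch radius r_p = m·N/2 = 1.743·73/2 = 63.619500
base radius r_b = r_p·cos α = 63.619500·cos 18.885° = 60.194870
roll angle φ = 35.729° = 0.62358869 rad
x = r_b·(cos φ + φ·sin φ) = 60.194870·(0.81178807 + 0.62358869·0.58395217) = 70.785197
y = r_b·(sin φ − φ·cos φ) = 60.194870·(0.58395217 − 0.62358869·0.81178807) = 4.678966

x=70.785197 y=4.678966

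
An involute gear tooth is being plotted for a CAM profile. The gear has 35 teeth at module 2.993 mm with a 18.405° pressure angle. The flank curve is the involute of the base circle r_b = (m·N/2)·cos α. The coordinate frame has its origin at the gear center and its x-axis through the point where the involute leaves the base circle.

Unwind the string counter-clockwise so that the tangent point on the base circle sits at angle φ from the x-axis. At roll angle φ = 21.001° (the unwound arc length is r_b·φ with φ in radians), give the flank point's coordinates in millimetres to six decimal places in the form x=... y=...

x=52.925476 y=0.804871

pitch radius r_p = m·N/2 = 2.993·35/2 = 52.377500
base radius r_b = r_p·cos α = 52.377500·cos 18.405° = 49.698310
roll angle φ = 21.001° = 0.36653660 rad
x = r_b·(cos φ + φ·sin φ) = 49.698310·(0.93357417 + 0.36653660·0.35838424) = 52.925476
y = r_b·(sin φ − φ·cos φ) = 49.698310·(0.35838424 − 0.36653660·0.93357417) = 0.804871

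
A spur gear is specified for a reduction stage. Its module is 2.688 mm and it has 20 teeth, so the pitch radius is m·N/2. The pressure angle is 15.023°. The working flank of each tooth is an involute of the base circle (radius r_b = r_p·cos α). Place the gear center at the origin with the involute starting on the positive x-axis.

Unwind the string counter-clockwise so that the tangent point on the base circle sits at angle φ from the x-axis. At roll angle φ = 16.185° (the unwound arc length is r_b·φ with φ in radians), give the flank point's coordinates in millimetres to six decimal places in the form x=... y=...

pitch radius r_p = m·N/2 = 2.688·20/2 = 26.880000
base radius r_b = r_p·cos α = 26.880000·cos 15.023° = 25.961291
roll angle φ = 16.185° = 0.28248154 rad
x = r_b·(cos φ + φ·sin φ) = 25.961291·(0.96036669 + 0.28248154·0.27873969) = 26.976521
y = r_b·(sin φ − φ·cos φ) = 25.961291·(0.27873969 − 0.28248154·0.96036669) = 0.193511

x=26.976521 y=0.193511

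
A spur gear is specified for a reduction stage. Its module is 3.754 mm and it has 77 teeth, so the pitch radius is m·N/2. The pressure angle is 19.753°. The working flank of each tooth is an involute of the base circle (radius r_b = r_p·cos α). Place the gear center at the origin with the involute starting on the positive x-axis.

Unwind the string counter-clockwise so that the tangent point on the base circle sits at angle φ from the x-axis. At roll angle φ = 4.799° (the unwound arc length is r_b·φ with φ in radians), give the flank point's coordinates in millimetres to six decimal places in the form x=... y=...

x=136.500972 y=0.026624

pitch radius r_p = m·N/2 = 3.754·77/2 = 144.529000
base radius r_b = r_p·cos α = 144.529000·cos 19.753° = 136.024671
roll angle φ = 4.799° = 0.08375835 rad
x = r_b·(cos φ + φ·sin φ) = 136.024671·(0.99649432 + 0.08375835·0.08366045) = 136.500972
y = r_b·(sin φ − φ·cos φ) = 136.024671·(0.08366045 − 0.08375835·0.99649432) = 0.026624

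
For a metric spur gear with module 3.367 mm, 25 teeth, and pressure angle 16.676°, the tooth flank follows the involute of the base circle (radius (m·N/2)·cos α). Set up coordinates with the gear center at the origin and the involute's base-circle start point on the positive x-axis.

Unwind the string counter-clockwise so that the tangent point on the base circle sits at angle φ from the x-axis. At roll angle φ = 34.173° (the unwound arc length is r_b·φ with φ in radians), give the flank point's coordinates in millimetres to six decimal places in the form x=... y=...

x=46.863232 y=2.751214

pitch radius r_p = m·N/2 = 3.367·25/2 = 42.087500
base radius r_b = r_p·cos α = 42.087500·cos 16.676° = 40.317417
roll angle φ = 34.173° = 0.59643137 rad
x = r_b·(cos φ + φ·sin φ) = 40.317417·(0.82734536 + 0.59643137·0.56169356) = 46.863232
y = r_b·(sin φ − φ·cos φ) = 40.317417·(0.56169356 − 0.59643137·0.82734536) = 2.751214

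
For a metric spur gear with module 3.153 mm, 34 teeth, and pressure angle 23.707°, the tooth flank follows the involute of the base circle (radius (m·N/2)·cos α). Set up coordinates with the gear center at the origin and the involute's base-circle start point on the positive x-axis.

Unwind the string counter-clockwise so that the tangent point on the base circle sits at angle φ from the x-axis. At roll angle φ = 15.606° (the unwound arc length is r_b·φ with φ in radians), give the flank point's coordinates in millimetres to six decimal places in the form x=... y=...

x=50.864681 y=0.328130

pitch radius r_p = m·N/2 = 3.153·34/2 = 53.601000
base radius r_b = r_p·cos α = 53.601000·cos 23.707° = 49.077798
roll angle φ = 15.606° = 0.27237608 rad
x = r_b·(cos φ + φ·sin φ) = 49.077798·(0.96313440 + 0.27237608·0.26902068) = 50.864681
y = r_b·(sin φ − φ·cos φ) = 49.077798·(0.26902068 − 0.27237608·0.96313440) = 0.328130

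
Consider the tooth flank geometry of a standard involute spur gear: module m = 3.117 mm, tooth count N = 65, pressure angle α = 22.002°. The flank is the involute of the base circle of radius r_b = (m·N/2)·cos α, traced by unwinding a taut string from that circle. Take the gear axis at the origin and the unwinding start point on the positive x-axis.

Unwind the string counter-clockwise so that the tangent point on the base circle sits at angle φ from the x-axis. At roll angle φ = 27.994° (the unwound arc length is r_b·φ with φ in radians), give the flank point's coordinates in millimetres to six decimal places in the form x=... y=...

pitch radius r_p = m·N/2 = 3.117·65/2 = 101.302500
base radius r_b = r_p·cos α = 101.302500·cos 22.002° = 93.924718
roll angle φ = 27.994° = 0.48858747 rad
x = r_b·(cos φ + φ·sin φ) = 93.924718·(0.88299675 + 0.48858747·0.46937910) = 104.475234
y = r_b·(sin φ − φ·cos φ) = 93.924718·(0.46937910 − 0.48858747·0.88299675) = 3.565190

x=104.475234 y=3.565190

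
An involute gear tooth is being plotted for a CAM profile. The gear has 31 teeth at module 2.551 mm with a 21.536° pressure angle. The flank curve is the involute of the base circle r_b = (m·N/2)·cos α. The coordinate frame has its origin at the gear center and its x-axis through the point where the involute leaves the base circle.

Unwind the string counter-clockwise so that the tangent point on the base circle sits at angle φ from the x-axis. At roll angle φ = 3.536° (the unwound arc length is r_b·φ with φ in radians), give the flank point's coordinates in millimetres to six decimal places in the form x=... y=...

x=36.850039 y=0.002881

pitch radius r_p = m·N/2 = 2.551·31/2 = 39.540500
base radius r_b = r_p·cos α = 39.540500·cos 21.536° = 36.780063
roll angle φ = 3.536° = 0.06171484 rad
x = r_b·(cos φ + φ·sin φ) = 36.780063·(0.99809624 + 0.06171484·0.06167567) = 36.850039
y = r_b·(sin φ − φ·cos φ) = 36.780063·(0.06167567 − 0.06171484·0.99809624) = 0.002881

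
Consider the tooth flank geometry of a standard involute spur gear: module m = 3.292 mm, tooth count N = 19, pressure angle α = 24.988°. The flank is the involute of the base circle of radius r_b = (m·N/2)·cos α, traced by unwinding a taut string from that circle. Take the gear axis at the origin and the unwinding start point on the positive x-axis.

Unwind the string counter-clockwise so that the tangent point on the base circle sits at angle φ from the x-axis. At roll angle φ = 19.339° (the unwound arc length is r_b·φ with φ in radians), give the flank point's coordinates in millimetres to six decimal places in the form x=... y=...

x=29.915647 y=0.359218

pitch radius r_p = m·N/2 = 3.292·19/2 = 31.274000
base radius r_b = r_p·cos α = 31.274000·cos 24.988° = 28.346637
roll angle φ = 19.339° = 0.33752922 rad
x = r_b·(cos φ + φ·sin φ) = 28.346637·(0.94357576 + 0.33752922·0.33115674) = 29.915647
y = r_b·(sin φ − φ·cos φ) = 28.346637·(0.33115674 − 0.33752922·0.94357576) = 0.359218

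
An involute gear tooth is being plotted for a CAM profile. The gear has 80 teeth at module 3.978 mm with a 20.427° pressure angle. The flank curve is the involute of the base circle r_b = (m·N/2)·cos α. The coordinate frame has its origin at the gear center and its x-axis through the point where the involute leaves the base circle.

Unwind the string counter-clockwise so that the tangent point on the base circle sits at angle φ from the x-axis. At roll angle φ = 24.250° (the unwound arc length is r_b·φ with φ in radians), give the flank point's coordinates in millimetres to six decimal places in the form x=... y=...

pitch radius r_p = m·N/2 = 3.978·80/2 = 159.120000
base radius r_b = r_p·cos α = 159.120000·cos 20.427° = 149.114156
roll angle φ = 24.250° = 0.42324234 rad
x = r_b·(cos φ + φ·sin φ) = 149.114156·(0.91176204 + 0.42324234·0.41071885) = 161.877680
y = r_b·(sin φ − φ·cos φ) = 149.114156·(0.41071885 − 0.42324234·0.91176204) = 3.701393

x=161.877680 y=3.701393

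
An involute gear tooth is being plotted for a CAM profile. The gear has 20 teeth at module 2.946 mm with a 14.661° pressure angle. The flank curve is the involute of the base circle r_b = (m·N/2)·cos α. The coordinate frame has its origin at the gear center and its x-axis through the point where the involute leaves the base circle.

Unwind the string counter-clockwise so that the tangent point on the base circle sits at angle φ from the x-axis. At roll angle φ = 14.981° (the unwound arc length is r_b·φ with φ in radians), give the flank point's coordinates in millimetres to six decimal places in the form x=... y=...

x=29.458436 y=0.168662

pitch radius r_p = m·N/2 = 2.946·20/2 = 29.460000
base radius r_b = r_p·cos α = 29.460000·cos 14.661° = 28.500790
roll angle φ = 14.981° = 0.26146778 rad
x = r_b·(cos φ + φ·sin φ) = 28.500790·(0.96601160 + 0.26146778·0.25849872) = 29.458436
y = r_b·(sin φ − φ·cos φ) = 28.500790·(0.25849872 − 0.26146778·0.96601160) = 0.168662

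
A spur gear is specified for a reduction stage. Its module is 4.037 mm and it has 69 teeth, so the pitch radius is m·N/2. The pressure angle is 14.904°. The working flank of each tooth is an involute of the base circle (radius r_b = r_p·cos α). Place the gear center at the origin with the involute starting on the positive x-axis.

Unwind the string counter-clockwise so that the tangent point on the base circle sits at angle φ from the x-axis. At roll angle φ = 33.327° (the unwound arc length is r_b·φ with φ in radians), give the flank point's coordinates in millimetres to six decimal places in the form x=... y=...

x=155.469464 y=8.533948

pitch radius r_p = m·N/2 = 4.037·69/2 = 139.276500
base radius r_b = r_p·cos α = 139.276500·cos 14.904° = 134.590977
roll angle φ = 33.327° = 0.58166588 rad
x = r_b·(cos φ + φ·sin φ) = 134.590977·(0.83554855 + 0.58166588·0.54941662) = 155.469464
y = r_b·(sin φ − φ·cos φ) = 134.590977·(0.54941662 − 0.58166588·0.83554855) = 8.533948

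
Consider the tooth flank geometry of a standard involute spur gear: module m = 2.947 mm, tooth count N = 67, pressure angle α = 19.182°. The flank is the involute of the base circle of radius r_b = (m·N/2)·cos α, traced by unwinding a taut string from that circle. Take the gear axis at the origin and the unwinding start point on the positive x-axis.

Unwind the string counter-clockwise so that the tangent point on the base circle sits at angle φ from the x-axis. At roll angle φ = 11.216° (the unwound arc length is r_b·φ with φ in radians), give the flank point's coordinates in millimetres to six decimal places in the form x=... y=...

x=95.012764 y=0.232262

pitch radius r_p = m·N/2 = 2.947·67/2 = 98.724500
base radius r_b = r_p·cos α = 98.724500·cos 19.182° = 93.243280
roll angle φ = 11.216° = 0.19575613 rad
x = r_b·(cos φ + φ·sin φ) = 93.243280·(0.98090088 + 0.19575613·0.19450828) = 95.012764
y = r_b·(sin φ − φ·cos φ) = 93.243280·(0.19450828 − 0.19575613·0.98090088) = 0.232262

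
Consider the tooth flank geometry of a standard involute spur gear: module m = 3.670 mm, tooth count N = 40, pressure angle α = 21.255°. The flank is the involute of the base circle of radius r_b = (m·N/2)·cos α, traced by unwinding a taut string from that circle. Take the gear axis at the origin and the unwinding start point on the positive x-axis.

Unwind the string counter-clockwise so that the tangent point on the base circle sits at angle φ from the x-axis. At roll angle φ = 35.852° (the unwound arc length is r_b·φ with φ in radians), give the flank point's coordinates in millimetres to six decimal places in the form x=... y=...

pitch radius r_p = m·N/2 = 3.670·40/2 = 73.400000
base radius r_b = r_p·cos α = 73.400000·cos 21.255° = 68.407056
roll angle φ = 35.852° = 0.62573544 rad
x = r_b·(cos φ + φ·sin φ) = 68.407056·(0.81053259 + 0.62573544·0.58569353) = 80.516596
y = r_b·(sin φ − φ·cos φ) = 68.407056·(0.58569353 − 0.62573544·0.81053259) = 5.370950

x=80.516596 y=5.370950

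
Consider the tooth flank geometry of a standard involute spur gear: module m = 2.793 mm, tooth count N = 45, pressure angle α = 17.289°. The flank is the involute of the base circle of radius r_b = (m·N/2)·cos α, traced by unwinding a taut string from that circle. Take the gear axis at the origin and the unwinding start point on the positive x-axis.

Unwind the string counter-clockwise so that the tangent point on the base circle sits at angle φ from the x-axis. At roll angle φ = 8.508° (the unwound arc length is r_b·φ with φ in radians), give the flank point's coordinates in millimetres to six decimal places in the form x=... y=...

x=60.661036 y=0.065345

pitch radius r_p = m·N/2 = 2.793·45/2 = 62.842500
base radius r_b = r_p·cos α = 62.842500·cos 17.289° = 60.003142
roll angle φ = 8.508° = 0.14849261 rad
x = r_b·(cos φ + φ·sin φ) = 60.003142·(0.98899522 + 0.14849261·0.14794750) = 60.661036
y = r_b·(sin φ − φ·cos φ) = 60.003142·(0.14794750 − 0.14849261·0.98899522) = 0.065345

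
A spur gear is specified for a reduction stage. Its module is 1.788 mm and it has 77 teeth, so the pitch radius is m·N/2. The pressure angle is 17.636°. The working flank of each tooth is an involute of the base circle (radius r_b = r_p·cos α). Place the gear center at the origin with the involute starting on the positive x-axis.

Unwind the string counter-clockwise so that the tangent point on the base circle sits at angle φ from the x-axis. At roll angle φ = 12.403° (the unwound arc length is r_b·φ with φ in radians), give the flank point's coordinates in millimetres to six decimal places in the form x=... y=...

pitch radius r_p = m·N/2 = 1.788·77/2 = 68.838000
base radius r_b = r_p·cos α = 68.838000·cos 17.636° = 65.602648
roll angle φ = 12.403° = 0.21647319 rad
x = r_b·(cos φ + φ·sin φ) = 65.602648·(0.97666103 + 0.21647319·0.21478647) = 67.121779
y = r_b·(sin φ − φ·cos φ) = 65.602648·(0.21478647 − 0.21647319·0.97666103) = 0.220788

x=67.121779 y=0.220788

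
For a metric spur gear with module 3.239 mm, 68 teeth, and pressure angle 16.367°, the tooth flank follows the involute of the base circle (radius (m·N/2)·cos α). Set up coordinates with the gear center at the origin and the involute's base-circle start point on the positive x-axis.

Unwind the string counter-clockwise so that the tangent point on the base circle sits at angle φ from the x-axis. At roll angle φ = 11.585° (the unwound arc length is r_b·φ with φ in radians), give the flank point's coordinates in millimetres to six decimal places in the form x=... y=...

pitch radius r_p = m·N/2 = 3.239·68/2 = 110.126000
base radius r_b = r_p·cos α = 110.126000·cos 16.367° = 105.663302
roll angle φ = 11.585° = 0.20219639 rad
x = r_b·(cos φ + φ·sin φ) = 105.663302·(0.97962786 + 0.20219639·0.20082146) = 107.801212
y = r_b·(sin φ − φ·cos φ) = 105.663302·(0.20082146 − 0.20219639·0.97962786) = 0.289966

x=107.801212 y=0.289966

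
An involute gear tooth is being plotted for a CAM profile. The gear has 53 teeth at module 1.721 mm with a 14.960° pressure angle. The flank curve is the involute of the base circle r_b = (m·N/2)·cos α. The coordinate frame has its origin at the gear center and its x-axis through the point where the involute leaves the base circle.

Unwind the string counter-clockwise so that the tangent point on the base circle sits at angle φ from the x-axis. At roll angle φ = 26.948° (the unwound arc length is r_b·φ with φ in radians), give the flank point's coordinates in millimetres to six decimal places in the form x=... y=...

pitch radius r_p = m·N/2 = 1.721·53/2 = 45.606500
base radius r_b = r_p·cos α = 45.606500·cos 14.960° = 44.060726
roll angle φ = 26.948° = 0.47033133 rad
x = r_b·(cos φ + φ·sin φ) = 44.060726·(0.89141819 + 0.47033133·0.45318166) = 48.667879
y = r_b·(sin φ − φ·cos φ) = 44.060726·(0.45318166 − 0.47033133·0.89141819) = 1.494529

x=48.667879 y=1.494529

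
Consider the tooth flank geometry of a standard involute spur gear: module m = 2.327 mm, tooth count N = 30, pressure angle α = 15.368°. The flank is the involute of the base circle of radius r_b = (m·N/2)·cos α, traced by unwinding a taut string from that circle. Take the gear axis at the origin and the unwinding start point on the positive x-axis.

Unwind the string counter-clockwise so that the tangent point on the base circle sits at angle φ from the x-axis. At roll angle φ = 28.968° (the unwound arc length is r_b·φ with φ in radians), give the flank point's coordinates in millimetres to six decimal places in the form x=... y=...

pitch radius r_p = m·N/2 = 2.327·30/2 = 34.905000
base radius r_b = r_p·cos α = 34.905000·cos 15.368° = 33.656922
roll angle φ = 28.968° = 0.50558698 rad
x = r_b·(cos φ + φ·sin φ) = 33.656922·(0.87489034 + 0.50558698·0.48432106) = 37.687566
y = r_b·(sin φ − φ·cos φ) = 33.656922·(0.48432106 − 0.50558698·0.87489034) = 1.413184

x=37.687566 y=1.413184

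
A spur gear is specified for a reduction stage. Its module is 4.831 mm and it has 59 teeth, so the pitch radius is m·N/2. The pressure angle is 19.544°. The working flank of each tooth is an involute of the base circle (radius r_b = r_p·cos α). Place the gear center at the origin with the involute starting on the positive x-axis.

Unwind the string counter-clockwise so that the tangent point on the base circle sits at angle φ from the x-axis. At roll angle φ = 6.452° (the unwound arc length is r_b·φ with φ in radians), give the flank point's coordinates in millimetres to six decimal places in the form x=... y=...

x=135.152342 y=0.063846

pitch radius r_p = m·N/2 = 4.831·59/2 = 142.514500
base radius r_b = r_p·cos α = 142.514500·cos 19.544° = 134.303508
roll angle φ = 6.452° = 0.11260864 rad
x = r_b·(cos φ + φ·sin φ) = 134.303508·(0.99366634 + 0.11260864·0.11237080) = 135.152342
y = r_b·(sin φ − φ·cos φ) = 134.303508·(0.11237080 − 0.11260864·0.99366634) = 0.063846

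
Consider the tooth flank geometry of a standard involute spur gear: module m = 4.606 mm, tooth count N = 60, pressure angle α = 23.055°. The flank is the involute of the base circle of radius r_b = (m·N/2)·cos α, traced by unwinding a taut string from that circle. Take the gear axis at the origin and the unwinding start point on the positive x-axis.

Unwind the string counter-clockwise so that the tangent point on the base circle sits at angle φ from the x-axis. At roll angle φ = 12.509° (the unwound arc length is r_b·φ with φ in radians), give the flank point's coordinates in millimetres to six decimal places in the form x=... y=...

x=130.137611 y=0.438936

pitch radius r_p = m·N/2 = 4.606·60/2 = 138.180000
base radius r_b = r_p·cos α = 138.180000·cos 23.055° = 127.143474
roll angle φ = 12.509° = 0.21832324 rad
x = r_b·(cos φ + φ·sin φ) = 127.143474·(0.97626200 + 0.21832324·0.21659297) = 130.137611
y = r_b·(sin φ − φ·cos φ) = 127.143474·(0.21659297 − 0.21832324·0.97626200) = 0.438936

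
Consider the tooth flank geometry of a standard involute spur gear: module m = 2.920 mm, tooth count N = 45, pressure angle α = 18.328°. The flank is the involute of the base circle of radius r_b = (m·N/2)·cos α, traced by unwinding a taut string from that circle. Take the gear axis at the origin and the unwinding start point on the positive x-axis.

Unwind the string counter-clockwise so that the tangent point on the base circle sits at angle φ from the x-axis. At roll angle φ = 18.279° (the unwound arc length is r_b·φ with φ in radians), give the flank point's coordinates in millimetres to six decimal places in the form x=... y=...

pitch radius r_p = m·N/2 = 2.920·45/2 = 65.700000
base radius r_b = r_p·cos α = 65.700000·cos 18.328° = 62.367165
roll angle φ = 18.279° = 0.31902873 rad
x = r_b·(cos φ + φ·sin φ) = 62.367165·(0.94954050 + 0.31902873·0.31364445) = 65.460707
y = r_b·(sin φ − φ·cos φ) = 62.367165·(0.31364445 − 0.31902873·0.94954050) = 0.668186

x=65.460707 y=0.668186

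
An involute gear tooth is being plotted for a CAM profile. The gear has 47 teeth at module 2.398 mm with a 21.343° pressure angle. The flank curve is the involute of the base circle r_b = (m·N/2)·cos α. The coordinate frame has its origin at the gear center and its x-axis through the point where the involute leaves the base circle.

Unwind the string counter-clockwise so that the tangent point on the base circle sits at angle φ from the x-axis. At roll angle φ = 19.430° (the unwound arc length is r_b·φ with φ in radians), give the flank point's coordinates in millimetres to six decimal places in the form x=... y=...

x=55.420090 y=0.674510

pitch radius r_p = m·N/2 = 2.398·47/2 = 56.353000
base radius r_b = r_p·cos α = 56.353000·cos 21.343° = 52.488218
roll angle φ = 19.430° = 0.33911747 rad
x = r_b·(cos φ + φ·sin φ) = 52.488218·(0.94304861 + 0.33911747·0.33265496) = 55.420090
y = r_b·(sin φ − φ·cos φ) = 52.488218·(0.33265496 − 0.33911747·0.94304861) = 0.674510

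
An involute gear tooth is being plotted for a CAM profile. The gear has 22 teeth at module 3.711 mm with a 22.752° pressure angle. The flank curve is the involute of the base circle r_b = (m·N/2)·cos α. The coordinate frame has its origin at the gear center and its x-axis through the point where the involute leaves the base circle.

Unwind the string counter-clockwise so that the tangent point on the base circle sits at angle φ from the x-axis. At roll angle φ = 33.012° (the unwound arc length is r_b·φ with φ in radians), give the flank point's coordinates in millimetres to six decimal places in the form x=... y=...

x=43.383962 y=2.321362

pitch radius r_p = m·N/2 = 3.711·22/2 = 40.821000
base radius r_b = r_p·cos α = 40.821000·cos 22.752° = 37.644615
roll angle φ = 33.012° = 0.57616809 rad
x = r_b·(cos φ + φ·sin φ) = 37.644615·(0.83855648 + 0.57616809·0.54481467) = 43.383962
y = r_b·(sin φ − φ·cos φ) = 37.644615·(0.54481467 − 0.57616809·0.83855648) = 2.321362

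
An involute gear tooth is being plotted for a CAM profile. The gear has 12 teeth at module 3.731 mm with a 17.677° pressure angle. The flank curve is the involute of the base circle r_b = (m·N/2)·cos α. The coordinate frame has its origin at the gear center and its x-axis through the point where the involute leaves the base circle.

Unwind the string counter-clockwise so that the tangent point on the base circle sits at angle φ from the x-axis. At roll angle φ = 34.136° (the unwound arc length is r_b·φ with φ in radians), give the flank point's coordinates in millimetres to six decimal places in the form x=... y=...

pitch radius r_p = m·N/2 = 3.731·12/2 = 22.386000
base radius r_b = r_p·cos α = 22.386000·cos 17.677° = 21.329010
roll angle φ = 34.136° = 0.59578559 rad
x = r_b·(cos φ + φ·sin φ) = 21.329010·(0.82770791 + 0.59578559·0.56115917) = 24.785130
y = r_b·(sin φ − φ·cos φ) = 21.329010·(0.56115917 − 0.59578559·0.82770791) = 1.450857

x=24.785130 y=1.450857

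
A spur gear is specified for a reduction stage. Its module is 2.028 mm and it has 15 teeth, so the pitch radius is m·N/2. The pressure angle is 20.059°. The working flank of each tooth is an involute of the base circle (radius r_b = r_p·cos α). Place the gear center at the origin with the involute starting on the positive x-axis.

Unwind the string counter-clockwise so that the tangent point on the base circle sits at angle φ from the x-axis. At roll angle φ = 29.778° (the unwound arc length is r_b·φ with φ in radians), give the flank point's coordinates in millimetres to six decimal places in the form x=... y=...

pitch radius r_p = m·N/2 = 2.028·15/2 = 15.210000
base radius r_b = r_p·cos α = 15.210000·cos 20.059° = 14.287360
roll angle φ = 29.778° = 0.51972414 rad
x = r_b·(cos φ + φ·sin φ) = 14.287360·(0.86795621 + 0.51972414·0.49664073) = 16.088602
y = r_b·(sin φ − φ·cos φ) = 14.287360·(0.49664073 − 0.51972414·0.86795621) = 0.650688

x=16.088602 y=0.650688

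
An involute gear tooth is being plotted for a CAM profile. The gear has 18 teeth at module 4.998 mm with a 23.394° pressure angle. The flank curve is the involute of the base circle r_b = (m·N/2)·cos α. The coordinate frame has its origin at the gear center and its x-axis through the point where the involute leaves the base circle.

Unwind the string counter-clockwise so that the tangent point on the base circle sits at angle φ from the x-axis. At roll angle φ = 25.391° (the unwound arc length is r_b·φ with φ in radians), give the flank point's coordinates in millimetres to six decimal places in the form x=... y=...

pitch radius r_p = m·N/2 = 4.998·18/2 = 44.982000
base radius r_b = r_p·cos α = 44.982000·cos 23.394° = 41.284309
roll angle φ = 25.391° = 0.44315655 rad
x = r_b·(cos φ + φ·sin φ) = 41.284309·(0.90340266 + 0.44315655·0.42879323) = 45.141303
y = r_b·(sin φ − φ·cos φ) = 41.284309·(0.42879323 − 0.44315655·0.90340266) = 1.174309

x=45.141303 y=1.174309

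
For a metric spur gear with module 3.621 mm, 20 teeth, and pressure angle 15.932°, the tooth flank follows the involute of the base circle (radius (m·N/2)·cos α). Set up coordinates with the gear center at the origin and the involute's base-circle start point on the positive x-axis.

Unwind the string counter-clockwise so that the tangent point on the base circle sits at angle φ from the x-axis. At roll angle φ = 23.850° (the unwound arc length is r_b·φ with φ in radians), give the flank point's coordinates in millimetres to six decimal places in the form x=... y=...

pitch radius r_p = m·N/2 = 3.621·20/2 = 36.210000
base radius r_b = r_p·cos α = 36.210000·cos 15.932° = 34.819107
roll angle φ = 23.850° = 0.41626103 rad
x = r_b·(cos φ + φ·sin φ) = 34.819107·(0.91460716 + 0.41626103·0.40434360) = 37.706295
y = r_b·(sin φ − φ·cos φ) = 34.819107·(0.40434360 − 0.41626103·0.91460716) = 0.822716

x=37.706295 y=0.822716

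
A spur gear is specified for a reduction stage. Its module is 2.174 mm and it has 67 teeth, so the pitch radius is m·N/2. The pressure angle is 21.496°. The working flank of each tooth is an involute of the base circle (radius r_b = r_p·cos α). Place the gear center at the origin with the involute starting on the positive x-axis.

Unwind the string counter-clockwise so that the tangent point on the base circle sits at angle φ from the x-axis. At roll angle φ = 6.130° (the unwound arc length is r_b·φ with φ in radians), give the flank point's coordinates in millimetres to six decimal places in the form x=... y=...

pitch radius r_p = m·N/2 = 2.174·67/2 = 72.829000
base radius r_b = r_p·cos α = 72.829000·cos 21.496° = 67.763244
roll angle φ = 6.130° = 0.10698868 rad
x = r_b·(cos φ + φ·sin φ) = 67.763244·(0.99428217 + 0.10698868·0.10678469) = 68.149964
y = r_b·(sin φ − φ·cos φ) = 67.763244·(0.10678469 − 0.10698868·0.99428217) = 0.027631

x=68.149964 y=0.027631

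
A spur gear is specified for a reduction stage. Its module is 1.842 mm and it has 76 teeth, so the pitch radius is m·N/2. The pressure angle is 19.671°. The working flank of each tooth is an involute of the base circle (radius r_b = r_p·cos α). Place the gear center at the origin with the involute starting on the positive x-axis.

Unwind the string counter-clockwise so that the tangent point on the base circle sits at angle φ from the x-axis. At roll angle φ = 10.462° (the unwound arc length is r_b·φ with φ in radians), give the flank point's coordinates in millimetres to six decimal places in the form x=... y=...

pitch radius r_p = m·N/2 = 1.842·76/2 = 69.996000
base radius r_b = r_p·cos α = 69.996000·cos 19.671° = 65.911106
roll angle φ = 10.462° = 0.18259635 rad
x = r_b·(cos φ + φ·sin φ) = 65.911106·(0.98337555 + 0.18259635·0.18158337) = 67.000750
y = r_b·(sin φ − φ·cos φ) = 65.911106·(0.18158337 − 0.18259635·0.98337555) = 0.133311

x=67.000750 y=0.133311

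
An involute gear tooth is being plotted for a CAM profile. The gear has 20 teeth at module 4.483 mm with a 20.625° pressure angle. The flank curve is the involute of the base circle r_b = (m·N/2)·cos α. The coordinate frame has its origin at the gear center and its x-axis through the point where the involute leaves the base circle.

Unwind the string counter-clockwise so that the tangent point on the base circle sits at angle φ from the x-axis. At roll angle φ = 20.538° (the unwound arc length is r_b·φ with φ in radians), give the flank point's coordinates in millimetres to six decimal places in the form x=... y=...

x=44.566208 y=0.635910

pitch radius r_p = m·N/2 = 4.483·20/2 = 44.830000
base radius r_b = r_p·cos α = 44.830000·cos 20.625° = 41.956663
roll angle φ = 20.538° = 0.35845572 rad
x = r_b·(cos φ + φ·sin φ) = 41.956663·(0.93643972 + 0.35845572·0.35082853) = 44.566208
y = r_b·(sin φ − φ·cos φ) = 41.956663·(0.35082853 − 0.35845572·0.93643972) = 0.635910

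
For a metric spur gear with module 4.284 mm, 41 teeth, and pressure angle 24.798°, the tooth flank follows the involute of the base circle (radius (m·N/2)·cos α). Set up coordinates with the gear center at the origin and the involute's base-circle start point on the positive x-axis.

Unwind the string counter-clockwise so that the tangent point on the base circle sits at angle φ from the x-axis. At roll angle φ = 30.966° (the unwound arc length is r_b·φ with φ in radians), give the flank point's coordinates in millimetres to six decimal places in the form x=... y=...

pitch radius r_p = m·N/2 = 4.284·41/2 = 87.822000
base radius r_b = r_p·cos α = 87.822000·cos 24.798° = 79.724120
roll angle φ = 30.966° = 0.54045866 rad
x = r_b·(cos φ + φ·sin φ) = 79.724120·(0.85747278 + 0.54045866·0.51452933) = 90.531091
y = r_b·(sin φ − φ·cos φ) = 79.724120·(0.51452933 − 0.54045866·0.85747278) = 4.073962

x=90.531091 y=4.073962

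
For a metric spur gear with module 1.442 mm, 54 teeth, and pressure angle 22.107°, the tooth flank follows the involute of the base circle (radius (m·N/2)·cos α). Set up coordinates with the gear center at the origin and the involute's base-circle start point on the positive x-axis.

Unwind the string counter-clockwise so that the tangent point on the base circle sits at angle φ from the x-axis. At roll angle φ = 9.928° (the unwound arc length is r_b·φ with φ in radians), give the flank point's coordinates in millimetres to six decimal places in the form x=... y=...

pitch radius r_p = m·N/2 = 1.442·54/2 = 38.934000
base radius r_b = r_p·cos α = 38.934000·cos 22.107° = 36.071676
roll angle φ = 9.928° = 0.17327629 rad
x = r_b·(cos φ + φ·sin φ) = 36.071676·(0.98502519 + 0.17327629·0.17241049) = 36.609138
y = r_b·(sin φ − φ·cos φ) = 36.071676·(0.17241049 − 0.17327629·0.98502519) = 0.062367

x=36.609138 y=0.062367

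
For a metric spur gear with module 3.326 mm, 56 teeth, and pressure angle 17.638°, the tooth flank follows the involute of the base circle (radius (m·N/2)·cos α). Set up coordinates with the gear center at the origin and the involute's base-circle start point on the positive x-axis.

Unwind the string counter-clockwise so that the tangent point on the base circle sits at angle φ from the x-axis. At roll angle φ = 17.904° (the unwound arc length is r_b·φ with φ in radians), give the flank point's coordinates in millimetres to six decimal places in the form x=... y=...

pitch radius r_p = m·N/2 = 3.326·56/2 = 93.128000
base radius r_b = r_p·cos α = 93.128000·cos 17.638° = 88.750045
roll angle φ = 17.904° = 0.31248375 rad
x = r_b·(cos φ + φ·sin φ) = 88.750045·(0.95157294 + 0.31248375·0.30742305) = 92.977889
y = r_b·(sin φ − φ·cos φ) = 88.750045·(0.30742305 − 0.31248375·0.95157294) = 0.893888

x=92.977889 y=0.893888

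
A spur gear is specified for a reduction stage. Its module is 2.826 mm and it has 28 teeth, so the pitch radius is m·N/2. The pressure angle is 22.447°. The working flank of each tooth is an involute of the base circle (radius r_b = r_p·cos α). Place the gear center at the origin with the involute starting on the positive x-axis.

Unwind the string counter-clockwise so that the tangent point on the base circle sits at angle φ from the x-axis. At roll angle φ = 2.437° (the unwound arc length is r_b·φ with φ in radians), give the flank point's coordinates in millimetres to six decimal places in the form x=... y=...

x=36.599421 y=0.000938

pitch radius r_p = m·N/2 = 2.826·28/2 = 39.564000
base radius r_b = r_p·cos α = 39.564000·cos 22.447° = 36.566360
roll angle φ = 2.437° = 0.04253367 rad
x = r_b·(cos φ + φ·sin φ) = 36.566360·(0.99909558 + 0.04253367·0.04252085) = 36.599421
y = r_b·(sin φ − φ·cos φ) = 36.566360·(0.04252085 − 0.04253367·0.99909558) = 0.000938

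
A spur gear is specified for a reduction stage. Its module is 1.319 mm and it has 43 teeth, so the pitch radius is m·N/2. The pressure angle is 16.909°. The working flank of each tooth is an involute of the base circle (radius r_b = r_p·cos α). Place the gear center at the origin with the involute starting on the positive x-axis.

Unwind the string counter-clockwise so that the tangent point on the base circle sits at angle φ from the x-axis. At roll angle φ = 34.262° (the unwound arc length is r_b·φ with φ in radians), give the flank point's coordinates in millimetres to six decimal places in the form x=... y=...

x=31.558468 y=1.865645

pitch radius r_p = m·N/2 = 1.319·43/2 = 28.358500
base radius r_b = r_p·cos α = 28.358500·cos 16.909° = 27.132503
roll angle φ = 34.262° = 0.59798471 rad
x = r_b·(cos φ + φ·sin φ) = 27.132503·(0.82647186 + 0.59798471·0.56297804) = 31.558468
y = r_b·(sin φ − φ·cos φ) = 27.132503·(0.56297804 − 0.59798471·0.82647186) = 1.865645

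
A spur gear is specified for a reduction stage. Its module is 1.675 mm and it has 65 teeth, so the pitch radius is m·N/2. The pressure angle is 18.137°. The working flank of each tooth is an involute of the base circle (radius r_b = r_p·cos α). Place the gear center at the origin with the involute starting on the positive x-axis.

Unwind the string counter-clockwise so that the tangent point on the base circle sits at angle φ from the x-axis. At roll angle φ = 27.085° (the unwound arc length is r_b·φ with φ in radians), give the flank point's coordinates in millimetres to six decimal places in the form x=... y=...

pitch radius r_p = m·N/2 = 1.675·65/2 = 54.437500
base radius r_b = r_p·cos α = 54.437500·cos 18.137° = 51.732768
roll angle φ = 27.085° = 0.47272243 rad
x = r_b·(cos φ + φ·sin φ) = 51.732768·(0.89033204 + 0.47272243·0.45531183) = 57.194100
y = r_b·(sin φ − φ·cos φ) = 51.732768·(0.45531183 − 0.47272243·0.89033204) = 1.781258

x=57.194100 y=1.781258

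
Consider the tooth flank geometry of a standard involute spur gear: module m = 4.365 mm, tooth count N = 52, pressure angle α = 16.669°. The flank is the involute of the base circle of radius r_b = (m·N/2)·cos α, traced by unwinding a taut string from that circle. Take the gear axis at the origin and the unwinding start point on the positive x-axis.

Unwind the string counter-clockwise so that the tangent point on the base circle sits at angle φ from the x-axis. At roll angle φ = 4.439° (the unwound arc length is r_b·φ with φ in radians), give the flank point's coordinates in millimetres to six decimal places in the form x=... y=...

pitch radius r_p = m·N/2 = 4.365·52/2 = 113.490000
base radius r_b = r_p·cos α = 113.490000·cos 16.669° = 108.720904
roll angle φ = 4.439° = 0.07747517 rad
x = r_b·(cos φ + φ·sin φ) = 108.720904·(0.99700030 + 0.07747517·0.07739768) = 109.046708
y = r_b·(sin φ − φ·cos φ) = 108.720904·(0.07739768 − 0.07747517·0.99700030) = 0.016843

x=109.046708 y=0.016843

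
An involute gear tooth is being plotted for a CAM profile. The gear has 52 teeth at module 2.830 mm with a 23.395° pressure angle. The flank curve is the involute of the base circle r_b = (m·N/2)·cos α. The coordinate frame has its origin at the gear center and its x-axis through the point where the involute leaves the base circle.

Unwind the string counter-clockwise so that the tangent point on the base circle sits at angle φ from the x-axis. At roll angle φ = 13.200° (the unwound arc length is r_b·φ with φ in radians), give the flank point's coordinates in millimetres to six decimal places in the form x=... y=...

x=69.299379 y=0.273797

pitch radius r_p = m·N/2 = 2.830·52/2 = 73.580000
base radius r_b = r_p·cos α = 73.580000·cos 23.395° = 67.530935
roll angle φ = 13.200° = 0.23038346 rad
x = r_b·(cos φ + φ·sin φ) = 67.530935·(0.97357890 + 0.23038346·0.22835087) = 69.299379
y = r_b·(sin φ − φ·cos φ) = 67.530935·(0.22835087 − 0.23038346·0.97357890) = 0.273797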